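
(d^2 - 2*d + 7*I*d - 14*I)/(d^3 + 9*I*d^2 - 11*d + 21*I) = (d - 2)/(d^2 + 2*I*d + 3)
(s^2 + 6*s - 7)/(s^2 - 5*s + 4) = (s + 7)/(s - 4)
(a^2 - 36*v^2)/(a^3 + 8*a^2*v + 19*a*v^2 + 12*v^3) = (a^2 - 36*v^2)/(a^3 + 8*a^2*v + 19*a*v^2 + 12*v^3)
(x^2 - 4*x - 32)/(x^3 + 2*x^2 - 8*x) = (x - 8)/(x*(x - 2))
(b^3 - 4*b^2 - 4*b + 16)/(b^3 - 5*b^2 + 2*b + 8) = (b + 2)/(b + 1)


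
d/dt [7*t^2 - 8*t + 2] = 14*t - 8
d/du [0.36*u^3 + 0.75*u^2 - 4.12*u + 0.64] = 1.08*u^2 + 1.5*u - 4.12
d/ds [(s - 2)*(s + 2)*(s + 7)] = 3*s^2 + 14*s - 4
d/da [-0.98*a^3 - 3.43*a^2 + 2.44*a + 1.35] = -2.94*a^2 - 6.86*a + 2.44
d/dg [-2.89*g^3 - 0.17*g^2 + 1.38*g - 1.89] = -8.67*g^2 - 0.34*g + 1.38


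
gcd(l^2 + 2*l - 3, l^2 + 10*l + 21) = l + 3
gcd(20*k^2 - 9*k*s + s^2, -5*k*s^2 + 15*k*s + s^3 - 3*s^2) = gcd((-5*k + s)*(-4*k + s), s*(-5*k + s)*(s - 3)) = -5*k + s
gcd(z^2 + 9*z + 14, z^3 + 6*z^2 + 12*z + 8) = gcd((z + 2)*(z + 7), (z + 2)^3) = z + 2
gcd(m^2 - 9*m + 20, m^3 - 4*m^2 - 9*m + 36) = m - 4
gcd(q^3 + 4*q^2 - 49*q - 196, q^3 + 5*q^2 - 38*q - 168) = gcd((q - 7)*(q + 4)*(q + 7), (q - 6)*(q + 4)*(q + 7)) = q^2 + 11*q + 28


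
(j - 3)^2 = j^2 - 6*j + 9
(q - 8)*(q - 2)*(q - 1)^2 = q^4 - 12*q^3 + 37*q^2 - 42*q + 16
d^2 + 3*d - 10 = (d - 2)*(d + 5)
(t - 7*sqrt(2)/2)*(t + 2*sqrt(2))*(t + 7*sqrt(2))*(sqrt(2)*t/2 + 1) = sqrt(2)*t^4/2 + 13*t^3/2 - 12*sqrt(2)*t^2 - 133*t - 98*sqrt(2)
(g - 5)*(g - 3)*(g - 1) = g^3 - 9*g^2 + 23*g - 15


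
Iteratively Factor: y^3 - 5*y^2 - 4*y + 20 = (y + 2)*(y^2 - 7*y + 10) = (y - 5)*(y + 2)*(y - 2)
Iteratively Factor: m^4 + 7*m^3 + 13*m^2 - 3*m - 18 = (m + 2)*(m^3 + 5*m^2 + 3*m - 9) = (m - 1)*(m + 2)*(m^2 + 6*m + 9) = (m - 1)*(m + 2)*(m + 3)*(m + 3)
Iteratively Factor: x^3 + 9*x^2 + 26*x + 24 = (x + 3)*(x^2 + 6*x + 8) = (x + 2)*(x + 3)*(x + 4)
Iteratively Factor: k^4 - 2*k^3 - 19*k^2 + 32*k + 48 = (k + 1)*(k^3 - 3*k^2 - 16*k + 48) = (k + 1)*(k + 4)*(k^2 - 7*k + 12) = (k - 4)*(k + 1)*(k + 4)*(k - 3)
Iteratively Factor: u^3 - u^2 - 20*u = (u + 4)*(u^2 - 5*u) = u*(u + 4)*(u - 5)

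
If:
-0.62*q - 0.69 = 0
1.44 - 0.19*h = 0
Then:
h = 7.58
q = -1.11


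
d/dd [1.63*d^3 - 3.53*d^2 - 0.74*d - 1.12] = 4.89*d^2 - 7.06*d - 0.74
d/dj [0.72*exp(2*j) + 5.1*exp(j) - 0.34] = (1.44*exp(j) + 5.1)*exp(j)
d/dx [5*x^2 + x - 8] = 10*x + 1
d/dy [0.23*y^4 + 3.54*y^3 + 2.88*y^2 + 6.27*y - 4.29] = 0.92*y^3 + 10.62*y^2 + 5.76*y + 6.27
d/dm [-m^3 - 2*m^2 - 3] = m*(-3*m - 4)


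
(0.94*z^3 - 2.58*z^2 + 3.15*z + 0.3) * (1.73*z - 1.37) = 1.6262*z^4 - 5.7512*z^3 + 8.9841*z^2 - 3.7965*z - 0.411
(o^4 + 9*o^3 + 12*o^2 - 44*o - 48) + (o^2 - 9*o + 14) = o^4 + 9*o^3 + 13*o^2 - 53*o - 34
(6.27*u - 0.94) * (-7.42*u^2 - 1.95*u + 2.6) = -46.5234*u^3 - 5.2517*u^2 + 18.135*u - 2.444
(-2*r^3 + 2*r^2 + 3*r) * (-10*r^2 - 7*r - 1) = 20*r^5 - 6*r^4 - 42*r^3 - 23*r^2 - 3*r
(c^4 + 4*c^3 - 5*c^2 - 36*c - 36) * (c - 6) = c^5 - 2*c^4 - 29*c^3 - 6*c^2 + 180*c + 216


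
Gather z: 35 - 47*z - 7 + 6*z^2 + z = 6*z^2 - 46*z + 28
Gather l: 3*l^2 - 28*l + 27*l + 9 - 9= 3*l^2 - l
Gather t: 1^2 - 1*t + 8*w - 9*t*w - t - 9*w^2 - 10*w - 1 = t*(-9*w - 2) - 9*w^2 - 2*w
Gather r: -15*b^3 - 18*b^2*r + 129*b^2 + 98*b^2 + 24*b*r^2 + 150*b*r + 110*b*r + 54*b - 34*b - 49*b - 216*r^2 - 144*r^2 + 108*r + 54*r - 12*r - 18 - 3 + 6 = -15*b^3 + 227*b^2 - 29*b + r^2*(24*b - 360) + r*(-18*b^2 + 260*b + 150) - 15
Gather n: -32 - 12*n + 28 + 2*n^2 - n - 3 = 2*n^2 - 13*n - 7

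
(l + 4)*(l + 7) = l^2 + 11*l + 28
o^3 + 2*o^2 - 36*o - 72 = (o - 6)*(o + 2)*(o + 6)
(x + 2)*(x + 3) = x^2 + 5*x + 6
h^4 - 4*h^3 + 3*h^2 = h^2*(h - 3)*(h - 1)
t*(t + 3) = t^2 + 3*t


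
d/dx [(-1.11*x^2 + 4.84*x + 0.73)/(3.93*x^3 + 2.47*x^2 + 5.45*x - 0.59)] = (4.3623*x^4 - 38.0424*x^3 - 26.611*x^2 - 2.2964*x - 6.8341)/(15.4449*x^6 + 19.4142*x^5 + 48.9379*x^4 + 22.2856*x^3 + 26.7879*x^2 - 6.431*x + 0.3481)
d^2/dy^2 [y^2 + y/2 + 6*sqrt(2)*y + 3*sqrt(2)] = 2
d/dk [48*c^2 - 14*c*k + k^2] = -14*c + 2*k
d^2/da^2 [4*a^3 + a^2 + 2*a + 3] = 24*a + 2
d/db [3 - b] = -1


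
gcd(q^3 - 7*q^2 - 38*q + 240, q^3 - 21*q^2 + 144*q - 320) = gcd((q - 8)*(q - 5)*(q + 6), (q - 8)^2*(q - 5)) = q^2 - 13*q + 40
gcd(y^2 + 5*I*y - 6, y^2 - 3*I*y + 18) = y + 3*I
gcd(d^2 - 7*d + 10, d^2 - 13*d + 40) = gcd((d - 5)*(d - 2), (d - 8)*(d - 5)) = d - 5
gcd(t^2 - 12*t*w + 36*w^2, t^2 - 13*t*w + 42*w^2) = t - 6*w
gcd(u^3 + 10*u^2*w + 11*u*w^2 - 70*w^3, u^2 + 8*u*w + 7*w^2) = u + 7*w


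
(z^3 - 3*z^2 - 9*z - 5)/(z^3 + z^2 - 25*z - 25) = (z + 1)/(z + 5)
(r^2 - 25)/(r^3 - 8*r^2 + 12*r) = (r^2 - 25)/(r*(r^2 - 8*r + 12))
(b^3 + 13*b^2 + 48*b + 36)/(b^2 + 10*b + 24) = (b^2 + 7*b + 6)/(b + 4)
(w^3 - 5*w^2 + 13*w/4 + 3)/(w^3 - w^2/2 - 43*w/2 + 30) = (w + 1/2)/(w + 5)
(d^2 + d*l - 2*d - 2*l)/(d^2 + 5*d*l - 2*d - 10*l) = (d + l)/(d + 5*l)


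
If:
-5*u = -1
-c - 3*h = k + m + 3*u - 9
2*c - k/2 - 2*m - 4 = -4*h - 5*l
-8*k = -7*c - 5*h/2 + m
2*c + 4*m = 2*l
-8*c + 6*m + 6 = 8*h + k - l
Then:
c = -87758/35835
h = 44612/11945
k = -7628/7167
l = -7390/7167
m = 8468/11945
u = 1/5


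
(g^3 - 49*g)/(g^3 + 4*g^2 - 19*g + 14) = g*(g - 7)/(g^2 - 3*g + 2)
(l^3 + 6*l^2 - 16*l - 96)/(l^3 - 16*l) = (l + 6)/l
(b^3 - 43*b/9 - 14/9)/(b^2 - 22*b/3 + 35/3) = (3*b^2 + 7*b + 2)/(3*(b - 5))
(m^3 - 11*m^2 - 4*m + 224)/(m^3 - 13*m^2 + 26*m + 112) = (m + 4)/(m + 2)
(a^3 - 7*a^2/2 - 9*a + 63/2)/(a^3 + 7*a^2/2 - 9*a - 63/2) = (2*a - 7)/(2*a + 7)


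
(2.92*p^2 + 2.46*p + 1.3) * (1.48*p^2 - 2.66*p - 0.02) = 4.3216*p^4 - 4.1264*p^3 - 4.678*p^2 - 3.5072*p - 0.026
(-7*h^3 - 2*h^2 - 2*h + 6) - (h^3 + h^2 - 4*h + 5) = -8*h^3 - 3*h^2 + 2*h + 1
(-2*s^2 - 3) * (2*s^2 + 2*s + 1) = -4*s^4 - 4*s^3 - 8*s^2 - 6*s - 3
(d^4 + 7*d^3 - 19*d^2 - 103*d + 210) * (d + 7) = d^5 + 14*d^4 + 30*d^3 - 236*d^2 - 511*d + 1470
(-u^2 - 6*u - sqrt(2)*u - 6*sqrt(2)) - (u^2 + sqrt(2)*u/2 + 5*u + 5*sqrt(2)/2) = -2*u^2 - 11*u - 3*sqrt(2)*u/2 - 17*sqrt(2)/2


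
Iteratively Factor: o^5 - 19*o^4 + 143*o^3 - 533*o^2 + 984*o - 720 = (o - 3)*(o^4 - 16*o^3 + 95*o^2 - 248*o + 240) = (o - 4)*(o - 3)*(o^3 - 12*o^2 + 47*o - 60) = (o - 4)*(o - 3)^2*(o^2 - 9*o + 20) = (o - 4)^2*(o - 3)^2*(o - 5)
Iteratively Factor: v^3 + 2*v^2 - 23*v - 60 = (v + 4)*(v^2 - 2*v - 15) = (v - 5)*(v + 4)*(v + 3)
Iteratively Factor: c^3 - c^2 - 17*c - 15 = (c + 3)*(c^2 - 4*c - 5) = (c - 5)*(c + 3)*(c + 1)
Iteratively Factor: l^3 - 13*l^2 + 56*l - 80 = (l - 5)*(l^2 - 8*l + 16) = (l - 5)*(l - 4)*(l - 4)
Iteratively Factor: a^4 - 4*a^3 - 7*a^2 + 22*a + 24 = (a + 2)*(a^3 - 6*a^2 + 5*a + 12) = (a - 3)*(a + 2)*(a^2 - 3*a - 4) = (a - 4)*(a - 3)*(a + 2)*(a + 1)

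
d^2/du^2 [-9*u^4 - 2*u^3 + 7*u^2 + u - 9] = -108*u^2 - 12*u + 14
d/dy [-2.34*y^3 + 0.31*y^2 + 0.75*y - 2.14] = -7.02*y^2 + 0.62*y + 0.75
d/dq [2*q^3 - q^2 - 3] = 2*q*(3*q - 1)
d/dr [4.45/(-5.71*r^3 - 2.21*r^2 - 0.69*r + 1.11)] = (76.2285*r^2 + 19.669*r + 3.0705)/(5.71*r^3 + 2.21*r^2 + 0.69*r - 1.11)^2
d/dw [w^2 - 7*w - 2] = 2*w - 7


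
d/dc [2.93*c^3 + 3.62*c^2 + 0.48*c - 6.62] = 8.79*c^2 + 7.24*c + 0.48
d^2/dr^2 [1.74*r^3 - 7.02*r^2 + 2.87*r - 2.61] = 10.44*r - 14.04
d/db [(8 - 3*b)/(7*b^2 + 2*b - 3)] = 7*(3*b^2 - 16*b - 1)/(49*b^4 + 28*b^3 - 38*b^2 - 12*b + 9)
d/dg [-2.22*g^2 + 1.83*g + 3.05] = 1.83 - 4.44*g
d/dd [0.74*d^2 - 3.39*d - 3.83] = 1.48*d - 3.39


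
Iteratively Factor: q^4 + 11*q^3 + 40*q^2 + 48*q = (q)*(q^3 + 11*q^2 + 40*q + 48) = q*(q + 4)*(q^2 + 7*q + 12) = q*(q + 3)*(q + 4)*(q + 4)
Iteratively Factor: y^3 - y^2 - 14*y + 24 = (y - 2)*(y^2 + y - 12) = (y - 2)*(y + 4)*(y - 3)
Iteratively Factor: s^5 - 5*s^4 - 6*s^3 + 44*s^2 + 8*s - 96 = (s - 3)*(s^4 - 2*s^3 - 12*s^2 + 8*s + 32) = (s - 3)*(s + 2)*(s^3 - 4*s^2 - 4*s + 16) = (s - 3)*(s - 2)*(s + 2)*(s^2 - 2*s - 8) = (s - 4)*(s - 3)*(s - 2)*(s + 2)*(s + 2)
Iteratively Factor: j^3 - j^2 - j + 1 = (j - 1)*(j^2 - 1) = (j - 1)^2*(j + 1)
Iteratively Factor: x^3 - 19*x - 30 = (x + 3)*(x^2 - 3*x - 10) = (x + 2)*(x + 3)*(x - 5)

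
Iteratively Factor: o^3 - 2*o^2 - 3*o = (o)*(o^2 - 2*o - 3) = o*(o - 3)*(o + 1)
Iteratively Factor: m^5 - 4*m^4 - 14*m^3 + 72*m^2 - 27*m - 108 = (m + 4)*(m^4 - 8*m^3 + 18*m^2 - 27) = (m - 3)*(m + 4)*(m^3 - 5*m^2 + 3*m + 9) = (m - 3)*(m + 1)*(m + 4)*(m^2 - 6*m + 9) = (m - 3)^2*(m + 1)*(m + 4)*(m - 3)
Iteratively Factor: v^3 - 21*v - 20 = (v - 5)*(v^2 + 5*v + 4) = (v - 5)*(v + 1)*(v + 4)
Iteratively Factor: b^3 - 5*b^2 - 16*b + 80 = (b - 5)*(b^2 - 16) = (b - 5)*(b - 4)*(b + 4)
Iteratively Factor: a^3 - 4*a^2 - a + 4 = (a + 1)*(a^2 - 5*a + 4) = (a - 1)*(a + 1)*(a - 4)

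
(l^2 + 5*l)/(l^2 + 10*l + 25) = l/(l + 5)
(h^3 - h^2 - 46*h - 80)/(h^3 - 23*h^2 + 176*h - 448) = (h^2 + 7*h + 10)/(h^2 - 15*h + 56)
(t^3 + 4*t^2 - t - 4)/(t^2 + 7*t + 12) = (t^2 - 1)/(t + 3)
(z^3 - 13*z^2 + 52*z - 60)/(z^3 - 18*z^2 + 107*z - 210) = (z - 2)/(z - 7)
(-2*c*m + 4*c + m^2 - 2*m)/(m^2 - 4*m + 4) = (-2*c + m)/(m - 2)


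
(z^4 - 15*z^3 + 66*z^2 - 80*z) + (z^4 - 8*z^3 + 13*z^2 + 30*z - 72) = 2*z^4 - 23*z^3 + 79*z^2 - 50*z - 72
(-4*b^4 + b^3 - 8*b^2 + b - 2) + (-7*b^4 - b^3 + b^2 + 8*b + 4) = -11*b^4 - 7*b^2 + 9*b + 2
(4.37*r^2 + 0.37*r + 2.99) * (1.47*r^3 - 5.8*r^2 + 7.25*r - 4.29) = 6.4239*r^5 - 24.8021*r^4 + 33.9318*r^3 - 33.4068*r^2 + 20.0902*r - 12.8271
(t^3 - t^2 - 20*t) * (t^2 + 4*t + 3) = t^5 + 3*t^4 - 21*t^3 - 83*t^2 - 60*t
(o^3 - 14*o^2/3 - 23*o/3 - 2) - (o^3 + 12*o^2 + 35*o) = -50*o^2/3 - 128*o/3 - 2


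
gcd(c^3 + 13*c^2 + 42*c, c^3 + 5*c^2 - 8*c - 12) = c + 6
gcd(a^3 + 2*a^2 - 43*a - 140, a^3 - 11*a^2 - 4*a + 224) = a^2 - 3*a - 28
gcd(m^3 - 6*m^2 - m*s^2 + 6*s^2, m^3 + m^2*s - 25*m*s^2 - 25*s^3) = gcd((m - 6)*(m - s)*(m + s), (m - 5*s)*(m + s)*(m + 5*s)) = m + s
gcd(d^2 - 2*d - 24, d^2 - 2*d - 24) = d^2 - 2*d - 24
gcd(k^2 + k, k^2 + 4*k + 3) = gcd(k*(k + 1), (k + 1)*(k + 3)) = k + 1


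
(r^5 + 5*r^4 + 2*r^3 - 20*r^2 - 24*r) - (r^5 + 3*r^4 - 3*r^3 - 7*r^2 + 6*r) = 2*r^4 + 5*r^3 - 13*r^2 - 30*r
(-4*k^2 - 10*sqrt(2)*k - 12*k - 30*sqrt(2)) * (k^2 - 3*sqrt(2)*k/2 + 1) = -4*k^4 - 12*k^3 - 4*sqrt(2)*k^3 - 12*sqrt(2)*k^2 + 26*k^2 - 10*sqrt(2)*k + 78*k - 30*sqrt(2)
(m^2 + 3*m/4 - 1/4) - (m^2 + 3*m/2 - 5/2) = 9/4 - 3*m/4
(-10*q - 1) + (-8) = -10*q - 9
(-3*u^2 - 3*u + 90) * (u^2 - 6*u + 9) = -3*u^4 + 15*u^3 + 81*u^2 - 567*u + 810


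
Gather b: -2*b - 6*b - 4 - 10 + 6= -8*b - 8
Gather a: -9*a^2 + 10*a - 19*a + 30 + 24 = -9*a^2 - 9*a + 54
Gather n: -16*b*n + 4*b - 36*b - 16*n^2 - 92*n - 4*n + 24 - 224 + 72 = -32*b - 16*n^2 + n*(-16*b - 96) - 128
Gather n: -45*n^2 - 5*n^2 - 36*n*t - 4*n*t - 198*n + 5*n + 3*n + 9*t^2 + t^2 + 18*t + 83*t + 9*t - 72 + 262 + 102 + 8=-50*n^2 + n*(-40*t - 190) + 10*t^2 + 110*t + 300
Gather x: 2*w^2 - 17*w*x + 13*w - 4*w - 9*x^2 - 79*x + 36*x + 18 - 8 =2*w^2 + 9*w - 9*x^2 + x*(-17*w - 43) + 10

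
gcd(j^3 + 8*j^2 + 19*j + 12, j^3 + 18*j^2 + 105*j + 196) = j + 4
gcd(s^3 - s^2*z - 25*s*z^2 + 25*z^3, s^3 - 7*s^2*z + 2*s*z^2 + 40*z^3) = -s + 5*z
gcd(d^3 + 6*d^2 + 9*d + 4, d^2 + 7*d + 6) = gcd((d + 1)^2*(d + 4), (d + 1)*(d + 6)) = d + 1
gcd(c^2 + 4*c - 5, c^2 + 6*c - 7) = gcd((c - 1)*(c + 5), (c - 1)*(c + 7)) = c - 1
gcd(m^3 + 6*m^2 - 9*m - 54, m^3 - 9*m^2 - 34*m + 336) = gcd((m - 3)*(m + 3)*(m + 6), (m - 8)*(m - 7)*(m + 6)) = m + 6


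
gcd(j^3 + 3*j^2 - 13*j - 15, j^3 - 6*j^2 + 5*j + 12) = j^2 - 2*j - 3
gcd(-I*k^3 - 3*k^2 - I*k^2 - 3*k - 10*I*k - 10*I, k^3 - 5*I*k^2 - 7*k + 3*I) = 1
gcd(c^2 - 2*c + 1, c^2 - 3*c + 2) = c - 1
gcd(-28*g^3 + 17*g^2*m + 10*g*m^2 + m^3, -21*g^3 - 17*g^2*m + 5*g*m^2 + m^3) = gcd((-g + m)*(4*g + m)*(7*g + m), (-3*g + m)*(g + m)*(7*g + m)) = 7*g + m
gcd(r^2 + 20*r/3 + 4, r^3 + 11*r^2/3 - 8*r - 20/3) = r + 2/3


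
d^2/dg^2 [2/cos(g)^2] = 4*(2 - cos(2*g))/cos(g)^4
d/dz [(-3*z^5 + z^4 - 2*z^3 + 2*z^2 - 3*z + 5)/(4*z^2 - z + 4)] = (-36*z^6 + 20*z^5 - 71*z^4 + 20*z^3 - 14*z^2 - 24*z - 7)/(16*z^4 - 8*z^3 + 33*z^2 - 8*z + 16)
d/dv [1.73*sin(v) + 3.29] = 1.73*cos(v)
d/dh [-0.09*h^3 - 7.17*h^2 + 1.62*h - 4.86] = -0.27*h^2 - 14.34*h + 1.62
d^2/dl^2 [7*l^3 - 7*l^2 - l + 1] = 42*l - 14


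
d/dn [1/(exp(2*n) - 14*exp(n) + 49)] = 2*(7 - exp(n))*exp(n)/(exp(2*n) - 14*exp(n) + 49)^2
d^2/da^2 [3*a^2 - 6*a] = 6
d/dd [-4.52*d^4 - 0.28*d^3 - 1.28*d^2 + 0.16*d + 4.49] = -18.08*d^3 - 0.84*d^2 - 2.56*d + 0.16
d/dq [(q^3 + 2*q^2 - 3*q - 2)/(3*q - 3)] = (2*q^3 - q^2 - 4*q + 5)/(3*(q^2 - 2*q + 1))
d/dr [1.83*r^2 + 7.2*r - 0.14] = 3.66*r + 7.2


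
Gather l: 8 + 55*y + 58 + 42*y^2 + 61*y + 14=42*y^2 + 116*y + 80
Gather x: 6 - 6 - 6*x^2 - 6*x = -6*x^2 - 6*x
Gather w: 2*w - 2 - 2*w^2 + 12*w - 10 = -2*w^2 + 14*w - 12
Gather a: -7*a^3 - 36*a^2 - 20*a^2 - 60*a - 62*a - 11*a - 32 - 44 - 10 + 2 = -7*a^3 - 56*a^2 - 133*a - 84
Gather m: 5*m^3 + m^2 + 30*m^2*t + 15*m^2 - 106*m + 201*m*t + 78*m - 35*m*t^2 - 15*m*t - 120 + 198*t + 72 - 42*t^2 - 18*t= 5*m^3 + m^2*(30*t + 16) + m*(-35*t^2 + 186*t - 28) - 42*t^2 + 180*t - 48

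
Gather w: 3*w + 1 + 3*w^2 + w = 3*w^2 + 4*w + 1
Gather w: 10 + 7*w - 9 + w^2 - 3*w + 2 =w^2 + 4*w + 3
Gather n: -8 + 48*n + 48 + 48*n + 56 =96*n + 96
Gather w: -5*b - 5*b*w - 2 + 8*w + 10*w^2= -5*b + 10*w^2 + w*(8 - 5*b) - 2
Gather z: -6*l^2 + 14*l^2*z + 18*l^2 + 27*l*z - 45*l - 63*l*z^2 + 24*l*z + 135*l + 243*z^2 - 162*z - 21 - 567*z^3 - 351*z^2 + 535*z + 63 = 12*l^2 + 90*l - 567*z^3 + z^2*(-63*l - 108) + z*(14*l^2 + 51*l + 373) + 42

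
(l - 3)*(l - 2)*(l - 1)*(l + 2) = l^4 - 4*l^3 - l^2 + 16*l - 12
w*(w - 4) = w^2 - 4*w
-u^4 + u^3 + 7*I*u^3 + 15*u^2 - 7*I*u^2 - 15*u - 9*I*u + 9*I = (u - 3*I)^2*(I*u + 1)*(I*u - I)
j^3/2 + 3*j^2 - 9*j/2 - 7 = (j/2 + 1/2)*(j - 2)*(j + 7)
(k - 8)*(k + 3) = k^2 - 5*k - 24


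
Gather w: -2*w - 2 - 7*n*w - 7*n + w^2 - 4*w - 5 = -7*n + w^2 + w*(-7*n - 6) - 7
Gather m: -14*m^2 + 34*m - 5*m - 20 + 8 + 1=-14*m^2 + 29*m - 11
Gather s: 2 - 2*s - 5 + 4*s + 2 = 2*s - 1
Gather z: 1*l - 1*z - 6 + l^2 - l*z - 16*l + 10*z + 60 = l^2 - 15*l + z*(9 - l) + 54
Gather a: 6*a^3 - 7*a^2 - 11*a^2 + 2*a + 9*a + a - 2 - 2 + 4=6*a^3 - 18*a^2 + 12*a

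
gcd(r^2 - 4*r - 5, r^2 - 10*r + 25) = r - 5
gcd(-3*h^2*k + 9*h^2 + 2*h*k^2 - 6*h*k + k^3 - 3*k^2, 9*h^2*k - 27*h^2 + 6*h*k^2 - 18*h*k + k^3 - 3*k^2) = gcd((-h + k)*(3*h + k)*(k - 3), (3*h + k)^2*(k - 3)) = 3*h*k - 9*h + k^2 - 3*k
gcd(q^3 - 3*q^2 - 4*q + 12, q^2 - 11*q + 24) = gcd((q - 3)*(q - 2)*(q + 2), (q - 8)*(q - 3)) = q - 3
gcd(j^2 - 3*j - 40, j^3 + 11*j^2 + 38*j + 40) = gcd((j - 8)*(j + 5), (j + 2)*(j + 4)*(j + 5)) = j + 5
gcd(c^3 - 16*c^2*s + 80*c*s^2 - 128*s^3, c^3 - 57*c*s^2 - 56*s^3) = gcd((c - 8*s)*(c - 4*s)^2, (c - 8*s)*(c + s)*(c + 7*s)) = -c + 8*s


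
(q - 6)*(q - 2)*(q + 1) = q^3 - 7*q^2 + 4*q + 12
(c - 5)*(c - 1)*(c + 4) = c^3 - 2*c^2 - 19*c + 20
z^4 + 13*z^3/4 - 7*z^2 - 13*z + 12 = (z - 2)*(z - 3/4)*(z + 2)*(z + 4)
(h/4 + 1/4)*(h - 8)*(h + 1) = h^3/4 - 3*h^2/2 - 15*h/4 - 2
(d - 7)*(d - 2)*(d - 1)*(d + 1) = d^4 - 9*d^3 + 13*d^2 + 9*d - 14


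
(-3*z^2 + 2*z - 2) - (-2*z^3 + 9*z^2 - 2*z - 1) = 2*z^3 - 12*z^2 + 4*z - 1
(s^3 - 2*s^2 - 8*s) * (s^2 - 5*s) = s^5 - 7*s^4 + 2*s^3 + 40*s^2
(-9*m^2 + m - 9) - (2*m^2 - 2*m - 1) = -11*m^2 + 3*m - 8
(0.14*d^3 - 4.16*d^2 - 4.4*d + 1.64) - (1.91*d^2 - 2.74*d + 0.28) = 0.14*d^3 - 6.07*d^2 - 1.66*d + 1.36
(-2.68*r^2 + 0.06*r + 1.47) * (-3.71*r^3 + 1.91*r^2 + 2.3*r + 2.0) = 9.9428*r^5 - 5.3414*r^4 - 11.5031*r^3 - 2.4143*r^2 + 3.501*r + 2.94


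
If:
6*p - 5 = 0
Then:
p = 5/6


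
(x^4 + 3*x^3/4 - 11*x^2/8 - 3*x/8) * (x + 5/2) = x^5 + 13*x^4/4 + x^3/2 - 61*x^2/16 - 15*x/16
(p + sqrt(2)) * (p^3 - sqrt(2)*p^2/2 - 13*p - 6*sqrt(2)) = p^4 + sqrt(2)*p^3/2 - 14*p^2 - 19*sqrt(2)*p - 12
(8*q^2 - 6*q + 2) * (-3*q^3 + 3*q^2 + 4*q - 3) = -24*q^5 + 42*q^4 + 8*q^3 - 42*q^2 + 26*q - 6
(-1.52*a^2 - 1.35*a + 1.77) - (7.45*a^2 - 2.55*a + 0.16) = -8.97*a^2 + 1.2*a + 1.61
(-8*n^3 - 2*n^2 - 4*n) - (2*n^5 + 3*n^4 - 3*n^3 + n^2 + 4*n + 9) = -2*n^5 - 3*n^4 - 5*n^3 - 3*n^2 - 8*n - 9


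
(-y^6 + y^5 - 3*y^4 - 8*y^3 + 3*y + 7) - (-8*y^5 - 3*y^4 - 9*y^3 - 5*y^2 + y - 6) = -y^6 + 9*y^5 + y^3 + 5*y^2 + 2*y + 13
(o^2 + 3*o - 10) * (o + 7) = o^3 + 10*o^2 + 11*o - 70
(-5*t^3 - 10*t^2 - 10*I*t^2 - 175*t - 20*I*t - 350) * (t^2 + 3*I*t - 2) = -5*t^5 - 10*t^4 - 25*I*t^4 - 135*t^3 - 50*I*t^3 - 270*t^2 - 505*I*t^2 + 350*t - 1010*I*t + 700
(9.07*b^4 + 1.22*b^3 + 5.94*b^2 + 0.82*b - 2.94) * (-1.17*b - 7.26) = -10.6119*b^5 - 67.2756*b^4 - 15.807*b^3 - 44.0838*b^2 - 2.5134*b + 21.3444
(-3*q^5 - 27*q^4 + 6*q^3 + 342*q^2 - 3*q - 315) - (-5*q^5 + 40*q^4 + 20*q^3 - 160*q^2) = 2*q^5 - 67*q^4 - 14*q^3 + 502*q^2 - 3*q - 315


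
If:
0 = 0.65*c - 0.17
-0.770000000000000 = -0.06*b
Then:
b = 12.83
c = 0.26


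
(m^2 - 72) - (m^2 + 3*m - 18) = -3*m - 54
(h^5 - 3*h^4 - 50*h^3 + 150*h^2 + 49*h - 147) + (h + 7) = h^5 - 3*h^4 - 50*h^3 + 150*h^2 + 50*h - 140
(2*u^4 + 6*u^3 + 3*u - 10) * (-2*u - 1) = -4*u^5 - 14*u^4 - 6*u^3 - 6*u^2 + 17*u + 10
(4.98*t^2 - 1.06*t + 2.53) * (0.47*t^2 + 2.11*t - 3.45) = 2.3406*t^4 + 10.0096*t^3 - 18.2285*t^2 + 8.9953*t - 8.7285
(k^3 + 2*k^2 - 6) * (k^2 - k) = k^5 + k^4 - 2*k^3 - 6*k^2 + 6*k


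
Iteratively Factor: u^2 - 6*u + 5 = (u - 1)*(u - 5)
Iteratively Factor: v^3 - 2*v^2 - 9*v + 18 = (v - 2)*(v^2 - 9) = (v - 2)*(v + 3)*(v - 3)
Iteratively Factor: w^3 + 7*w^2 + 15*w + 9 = (w + 3)*(w^2 + 4*w + 3) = (w + 1)*(w + 3)*(w + 3)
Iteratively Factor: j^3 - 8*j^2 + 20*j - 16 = (j - 2)*(j^2 - 6*j + 8) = (j - 2)^2*(j - 4)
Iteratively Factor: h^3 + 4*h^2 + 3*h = (h)*(h^2 + 4*h + 3) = h*(h + 3)*(h + 1)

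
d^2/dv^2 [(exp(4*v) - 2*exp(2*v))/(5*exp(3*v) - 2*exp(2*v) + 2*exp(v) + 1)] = (25*exp(8*v) - 30*exp(7*v) - 14*exp(6*v) - 69*exp(5*v) + 132*exp(4*v) + 168*exp(3*v) - 8*exp(2*v) - 12*exp(v) - 8)*exp(2*v)/(125*exp(9*v) - 150*exp(8*v) + 210*exp(7*v) - 53*exp(6*v) + 24*exp(5*v) + 48*exp(4*v) - exp(3*v) + 6*exp(2*v) + 6*exp(v) + 1)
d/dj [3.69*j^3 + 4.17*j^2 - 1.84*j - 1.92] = 11.07*j^2 + 8.34*j - 1.84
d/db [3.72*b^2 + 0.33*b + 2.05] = 7.44*b + 0.33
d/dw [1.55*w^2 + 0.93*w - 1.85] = 3.1*w + 0.93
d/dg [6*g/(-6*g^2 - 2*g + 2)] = 3*(3*g^2 + 1)/(9*g^4 + 6*g^3 - 5*g^2 - 2*g + 1)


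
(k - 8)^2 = k^2 - 16*k + 64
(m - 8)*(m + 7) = m^2 - m - 56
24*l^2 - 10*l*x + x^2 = (-6*l + x)*(-4*l + x)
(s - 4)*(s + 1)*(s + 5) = s^3 + 2*s^2 - 19*s - 20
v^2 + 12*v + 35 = (v + 5)*(v + 7)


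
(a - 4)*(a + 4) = a^2 - 16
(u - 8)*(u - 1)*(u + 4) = u^3 - 5*u^2 - 28*u + 32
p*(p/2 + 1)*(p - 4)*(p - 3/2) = p^4/2 - 7*p^3/4 - 5*p^2/2 + 6*p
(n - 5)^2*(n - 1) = n^3 - 11*n^2 + 35*n - 25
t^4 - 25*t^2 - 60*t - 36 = (t - 6)*(t + 1)*(t + 2)*(t + 3)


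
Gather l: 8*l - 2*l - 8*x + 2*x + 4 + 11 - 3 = 6*l - 6*x + 12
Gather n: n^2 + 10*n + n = n^2 + 11*n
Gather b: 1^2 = 1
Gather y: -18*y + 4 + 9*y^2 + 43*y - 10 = 9*y^2 + 25*y - 6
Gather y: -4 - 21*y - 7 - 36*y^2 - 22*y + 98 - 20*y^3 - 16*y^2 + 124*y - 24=-20*y^3 - 52*y^2 + 81*y + 63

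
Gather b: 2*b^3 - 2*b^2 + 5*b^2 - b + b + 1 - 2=2*b^3 + 3*b^2 - 1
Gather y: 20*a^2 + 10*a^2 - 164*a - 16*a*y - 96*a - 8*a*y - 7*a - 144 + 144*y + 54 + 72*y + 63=30*a^2 - 267*a + y*(216 - 24*a) - 27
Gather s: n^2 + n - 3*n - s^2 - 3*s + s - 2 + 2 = n^2 - 2*n - s^2 - 2*s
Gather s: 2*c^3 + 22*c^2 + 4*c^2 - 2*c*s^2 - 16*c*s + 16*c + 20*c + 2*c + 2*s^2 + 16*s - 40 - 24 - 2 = 2*c^3 + 26*c^2 + 38*c + s^2*(2 - 2*c) + s*(16 - 16*c) - 66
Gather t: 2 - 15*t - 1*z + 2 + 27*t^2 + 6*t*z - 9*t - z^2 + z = 27*t^2 + t*(6*z - 24) - z^2 + 4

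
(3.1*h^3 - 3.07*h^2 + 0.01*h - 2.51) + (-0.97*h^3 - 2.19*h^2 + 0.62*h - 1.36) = 2.13*h^3 - 5.26*h^2 + 0.63*h - 3.87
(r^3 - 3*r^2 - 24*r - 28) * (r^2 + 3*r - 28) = r^5 - 61*r^3 - 16*r^2 + 588*r + 784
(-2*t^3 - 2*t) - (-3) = -2*t^3 - 2*t + 3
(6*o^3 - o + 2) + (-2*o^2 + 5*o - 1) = 6*o^3 - 2*o^2 + 4*o + 1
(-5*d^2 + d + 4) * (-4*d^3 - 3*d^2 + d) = 20*d^5 + 11*d^4 - 24*d^3 - 11*d^2 + 4*d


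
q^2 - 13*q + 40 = (q - 8)*(q - 5)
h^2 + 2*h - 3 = (h - 1)*(h + 3)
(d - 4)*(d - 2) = d^2 - 6*d + 8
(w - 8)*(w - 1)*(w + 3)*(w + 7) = w^4 + w^3 - 61*w^2 - 109*w + 168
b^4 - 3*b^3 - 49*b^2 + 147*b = b*(b - 7)*(b - 3)*(b + 7)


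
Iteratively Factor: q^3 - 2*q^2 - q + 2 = (q - 2)*(q^2 - 1) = (q - 2)*(q - 1)*(q + 1)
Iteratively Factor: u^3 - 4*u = (u)*(u^2 - 4) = u*(u - 2)*(u + 2)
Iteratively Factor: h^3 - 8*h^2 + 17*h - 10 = (h - 1)*(h^2 - 7*h + 10) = (h - 2)*(h - 1)*(h - 5)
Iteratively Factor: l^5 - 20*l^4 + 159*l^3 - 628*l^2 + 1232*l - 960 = (l - 4)*(l^4 - 16*l^3 + 95*l^2 - 248*l + 240) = (l - 4)^2*(l^3 - 12*l^2 + 47*l - 60) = (l - 5)*(l - 4)^2*(l^2 - 7*l + 12) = (l - 5)*(l - 4)^3*(l - 3)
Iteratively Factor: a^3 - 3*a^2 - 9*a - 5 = (a - 5)*(a^2 + 2*a + 1) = (a - 5)*(a + 1)*(a + 1)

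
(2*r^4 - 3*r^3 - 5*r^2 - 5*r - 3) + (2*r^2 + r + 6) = 2*r^4 - 3*r^3 - 3*r^2 - 4*r + 3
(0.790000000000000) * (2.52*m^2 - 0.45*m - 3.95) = 1.9908*m^2 - 0.3555*m - 3.1205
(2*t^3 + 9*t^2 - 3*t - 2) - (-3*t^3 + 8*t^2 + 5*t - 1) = 5*t^3 + t^2 - 8*t - 1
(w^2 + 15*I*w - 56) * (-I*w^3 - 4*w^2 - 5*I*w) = -I*w^5 + 11*w^4 - 9*I*w^3 + 299*w^2 + 280*I*w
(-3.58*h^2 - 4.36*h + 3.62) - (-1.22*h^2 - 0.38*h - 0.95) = -2.36*h^2 - 3.98*h + 4.57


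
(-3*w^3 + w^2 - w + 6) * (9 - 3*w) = 9*w^4 - 30*w^3 + 12*w^2 - 27*w + 54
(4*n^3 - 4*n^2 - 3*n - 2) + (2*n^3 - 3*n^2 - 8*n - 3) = 6*n^3 - 7*n^2 - 11*n - 5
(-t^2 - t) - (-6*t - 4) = -t^2 + 5*t + 4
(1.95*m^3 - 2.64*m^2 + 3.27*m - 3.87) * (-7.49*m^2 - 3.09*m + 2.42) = -14.6055*m^5 + 13.7481*m^4 - 11.6157*m^3 + 12.4932*m^2 + 19.8717*m - 9.3654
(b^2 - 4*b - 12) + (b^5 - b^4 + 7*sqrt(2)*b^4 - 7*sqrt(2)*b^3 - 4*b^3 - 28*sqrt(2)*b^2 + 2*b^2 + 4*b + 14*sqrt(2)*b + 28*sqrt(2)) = b^5 - b^4 + 7*sqrt(2)*b^4 - 7*sqrt(2)*b^3 - 4*b^3 - 28*sqrt(2)*b^2 + 3*b^2 + 14*sqrt(2)*b - 12 + 28*sqrt(2)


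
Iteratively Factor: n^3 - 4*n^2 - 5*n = (n + 1)*(n^2 - 5*n) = (n - 5)*(n + 1)*(n)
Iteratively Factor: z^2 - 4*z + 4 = (z - 2)*(z - 2)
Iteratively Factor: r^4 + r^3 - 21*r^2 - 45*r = (r - 5)*(r^3 + 6*r^2 + 9*r) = r*(r - 5)*(r^2 + 6*r + 9) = r*(r - 5)*(r + 3)*(r + 3)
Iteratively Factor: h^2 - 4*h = (h - 4)*(h)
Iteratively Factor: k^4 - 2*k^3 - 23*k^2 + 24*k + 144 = (k + 3)*(k^3 - 5*k^2 - 8*k + 48) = (k + 3)^2*(k^2 - 8*k + 16) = (k - 4)*(k + 3)^2*(k - 4)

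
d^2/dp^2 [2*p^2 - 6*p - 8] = 4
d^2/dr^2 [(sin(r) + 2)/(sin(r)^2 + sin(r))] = (-sin(r) - 6 + 2/sin(r) + 8/sin(r)^2 + 4/sin(r)^3)/(sin(r) + 1)^2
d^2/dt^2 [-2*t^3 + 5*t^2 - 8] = 10 - 12*t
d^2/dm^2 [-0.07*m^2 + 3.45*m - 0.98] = -0.140000000000000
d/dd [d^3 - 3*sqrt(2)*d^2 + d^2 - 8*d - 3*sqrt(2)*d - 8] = 3*d^2 - 6*sqrt(2)*d + 2*d - 8 - 3*sqrt(2)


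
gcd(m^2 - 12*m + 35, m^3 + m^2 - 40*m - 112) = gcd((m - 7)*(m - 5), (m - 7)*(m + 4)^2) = m - 7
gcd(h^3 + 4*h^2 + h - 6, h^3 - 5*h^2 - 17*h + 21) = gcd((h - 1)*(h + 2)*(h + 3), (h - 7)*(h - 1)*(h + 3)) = h^2 + 2*h - 3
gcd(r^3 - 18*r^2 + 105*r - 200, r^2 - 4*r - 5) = r - 5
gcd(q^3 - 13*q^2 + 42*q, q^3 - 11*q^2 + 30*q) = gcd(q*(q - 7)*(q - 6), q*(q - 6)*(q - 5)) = q^2 - 6*q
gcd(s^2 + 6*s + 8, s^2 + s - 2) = s + 2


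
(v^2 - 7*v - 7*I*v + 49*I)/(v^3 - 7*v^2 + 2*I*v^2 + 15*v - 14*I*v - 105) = (v - 7*I)/(v^2 + 2*I*v + 15)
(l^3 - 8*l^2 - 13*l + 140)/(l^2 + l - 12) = (l^2 - 12*l + 35)/(l - 3)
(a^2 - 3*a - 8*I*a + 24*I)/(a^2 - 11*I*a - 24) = (a - 3)/(a - 3*I)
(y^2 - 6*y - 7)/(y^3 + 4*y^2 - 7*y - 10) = (y - 7)/(y^2 + 3*y - 10)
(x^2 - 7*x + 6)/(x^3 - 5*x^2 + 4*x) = (x - 6)/(x*(x - 4))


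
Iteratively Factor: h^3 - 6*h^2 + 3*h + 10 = (h - 5)*(h^2 - h - 2) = (h - 5)*(h + 1)*(h - 2)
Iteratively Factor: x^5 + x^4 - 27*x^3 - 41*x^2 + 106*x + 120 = (x - 5)*(x^4 + 6*x^3 + 3*x^2 - 26*x - 24) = (x - 5)*(x + 4)*(x^3 + 2*x^2 - 5*x - 6) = (x - 5)*(x + 3)*(x + 4)*(x^2 - x - 2) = (x - 5)*(x - 2)*(x + 3)*(x + 4)*(x + 1)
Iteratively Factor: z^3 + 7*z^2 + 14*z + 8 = (z + 2)*(z^2 + 5*z + 4) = (z + 2)*(z + 4)*(z + 1)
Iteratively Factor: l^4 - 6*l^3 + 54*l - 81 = (l - 3)*(l^3 - 3*l^2 - 9*l + 27) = (l - 3)*(l + 3)*(l^2 - 6*l + 9) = (l - 3)^2*(l + 3)*(l - 3)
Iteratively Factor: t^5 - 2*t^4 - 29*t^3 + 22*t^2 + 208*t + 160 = (t + 4)*(t^4 - 6*t^3 - 5*t^2 + 42*t + 40) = (t + 2)*(t + 4)*(t^3 - 8*t^2 + 11*t + 20) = (t - 4)*(t + 2)*(t + 4)*(t^2 - 4*t - 5) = (t - 5)*(t - 4)*(t + 2)*(t + 4)*(t + 1)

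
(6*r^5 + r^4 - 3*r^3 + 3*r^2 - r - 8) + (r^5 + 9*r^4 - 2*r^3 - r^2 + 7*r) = 7*r^5 + 10*r^4 - 5*r^3 + 2*r^2 + 6*r - 8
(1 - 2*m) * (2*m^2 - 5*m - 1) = -4*m^3 + 12*m^2 - 3*m - 1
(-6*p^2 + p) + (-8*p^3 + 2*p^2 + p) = -8*p^3 - 4*p^2 + 2*p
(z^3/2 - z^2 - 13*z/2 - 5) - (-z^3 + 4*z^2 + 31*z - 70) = 3*z^3/2 - 5*z^2 - 75*z/2 + 65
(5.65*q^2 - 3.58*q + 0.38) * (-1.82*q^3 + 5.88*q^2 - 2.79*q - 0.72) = -10.283*q^5 + 39.7376*q^4 - 37.5055*q^3 + 8.1546*q^2 + 1.5174*q - 0.2736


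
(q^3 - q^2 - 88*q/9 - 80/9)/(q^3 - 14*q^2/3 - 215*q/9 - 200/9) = (3*q^2 - 8*q - 16)/(3*q^2 - 19*q - 40)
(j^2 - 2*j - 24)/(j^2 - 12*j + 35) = (j^2 - 2*j - 24)/(j^2 - 12*j + 35)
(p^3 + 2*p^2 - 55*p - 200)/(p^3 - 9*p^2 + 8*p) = (p^2 + 10*p + 25)/(p*(p - 1))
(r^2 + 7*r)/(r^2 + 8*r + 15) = r*(r + 7)/(r^2 + 8*r + 15)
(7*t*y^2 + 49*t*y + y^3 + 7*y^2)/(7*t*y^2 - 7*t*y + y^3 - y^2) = (y + 7)/(y - 1)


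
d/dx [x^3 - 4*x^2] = x*(3*x - 8)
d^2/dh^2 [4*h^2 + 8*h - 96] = 8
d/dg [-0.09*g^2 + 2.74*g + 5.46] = 2.74 - 0.18*g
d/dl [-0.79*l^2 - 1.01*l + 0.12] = -1.58*l - 1.01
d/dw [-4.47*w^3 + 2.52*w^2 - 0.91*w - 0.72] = -13.41*w^2 + 5.04*w - 0.91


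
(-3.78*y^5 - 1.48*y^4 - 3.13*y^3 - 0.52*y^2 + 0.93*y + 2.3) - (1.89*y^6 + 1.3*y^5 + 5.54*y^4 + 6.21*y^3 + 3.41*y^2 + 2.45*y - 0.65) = -1.89*y^6 - 5.08*y^5 - 7.02*y^4 - 9.34*y^3 - 3.93*y^2 - 1.52*y + 2.95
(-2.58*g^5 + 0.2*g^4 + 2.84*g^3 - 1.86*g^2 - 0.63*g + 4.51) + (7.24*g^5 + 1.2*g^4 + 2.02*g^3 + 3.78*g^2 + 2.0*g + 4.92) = 4.66*g^5 + 1.4*g^4 + 4.86*g^3 + 1.92*g^2 + 1.37*g + 9.43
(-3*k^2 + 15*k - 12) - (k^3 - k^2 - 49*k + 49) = -k^3 - 2*k^2 + 64*k - 61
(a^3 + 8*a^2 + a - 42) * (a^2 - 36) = a^5 + 8*a^4 - 35*a^3 - 330*a^2 - 36*a + 1512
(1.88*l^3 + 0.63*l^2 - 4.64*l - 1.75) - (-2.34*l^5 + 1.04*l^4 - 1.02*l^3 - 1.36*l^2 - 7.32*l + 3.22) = 2.34*l^5 - 1.04*l^4 + 2.9*l^3 + 1.99*l^2 + 2.68*l - 4.97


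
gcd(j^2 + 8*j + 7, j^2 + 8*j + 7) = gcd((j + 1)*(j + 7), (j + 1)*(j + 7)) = j^2 + 8*j + 7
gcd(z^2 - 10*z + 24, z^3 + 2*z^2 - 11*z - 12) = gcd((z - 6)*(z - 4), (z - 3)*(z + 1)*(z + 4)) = 1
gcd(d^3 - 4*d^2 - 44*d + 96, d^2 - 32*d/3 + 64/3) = d - 8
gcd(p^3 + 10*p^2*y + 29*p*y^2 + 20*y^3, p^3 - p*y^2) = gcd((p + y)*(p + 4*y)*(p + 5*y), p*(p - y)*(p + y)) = p + y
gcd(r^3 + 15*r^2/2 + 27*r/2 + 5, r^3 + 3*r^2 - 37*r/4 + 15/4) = r + 5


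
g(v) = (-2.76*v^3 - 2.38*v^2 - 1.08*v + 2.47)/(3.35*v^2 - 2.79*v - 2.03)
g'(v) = (2.79 - 6.7*v)*(-2.76*v^3 - 2.38*v^2 - 1.08*v + 2.47)/(3.35*v^2 - 2.79*v - 2.03)^2 + (-8.28*v^2 - 4.76*v - 1.08)/(3.35*v^2 - 2.79*v - 2.03) = (-9.246*v^4 + 15.4008*v^3 + 27.0666*v^2 - 6.88620000000001*v + 9.0837)/(11.2225*v^4 - 18.693*v^3 - 5.8169*v^2 + 11.3274*v + 4.1209)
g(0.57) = -0.23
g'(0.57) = 2.47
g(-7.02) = 4.64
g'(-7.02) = -0.79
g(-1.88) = 0.96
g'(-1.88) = -0.44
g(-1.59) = 0.85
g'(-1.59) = -0.28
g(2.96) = -4.89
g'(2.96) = -0.23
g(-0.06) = -1.37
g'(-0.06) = 2.80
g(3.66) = -5.17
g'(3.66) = -0.52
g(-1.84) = 0.94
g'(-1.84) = -0.42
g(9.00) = -9.06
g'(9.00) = -0.79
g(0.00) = -1.22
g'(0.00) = 2.20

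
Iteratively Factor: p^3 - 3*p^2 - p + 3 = (p - 3)*(p^2 - 1) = (p - 3)*(p + 1)*(p - 1)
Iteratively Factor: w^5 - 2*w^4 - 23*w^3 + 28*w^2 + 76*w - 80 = (w + 4)*(w^4 - 6*w^3 + w^2 + 24*w - 20) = (w + 2)*(w + 4)*(w^3 - 8*w^2 + 17*w - 10) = (w - 5)*(w + 2)*(w + 4)*(w^2 - 3*w + 2) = (w - 5)*(w - 1)*(w + 2)*(w + 4)*(w - 2)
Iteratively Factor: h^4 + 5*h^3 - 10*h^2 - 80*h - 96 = (h + 3)*(h^3 + 2*h^2 - 16*h - 32) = (h + 2)*(h + 3)*(h^2 - 16) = (h - 4)*(h + 2)*(h + 3)*(h + 4)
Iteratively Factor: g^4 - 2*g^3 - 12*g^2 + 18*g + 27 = (g + 1)*(g^3 - 3*g^2 - 9*g + 27) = (g + 1)*(g + 3)*(g^2 - 6*g + 9) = (g - 3)*(g + 1)*(g + 3)*(g - 3)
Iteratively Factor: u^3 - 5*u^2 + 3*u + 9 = (u + 1)*(u^2 - 6*u + 9) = (u - 3)*(u + 1)*(u - 3)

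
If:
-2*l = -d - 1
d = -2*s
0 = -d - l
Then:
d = -1/3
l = 1/3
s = 1/6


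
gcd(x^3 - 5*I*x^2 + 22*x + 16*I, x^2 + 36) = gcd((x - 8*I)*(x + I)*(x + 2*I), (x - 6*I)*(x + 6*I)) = 1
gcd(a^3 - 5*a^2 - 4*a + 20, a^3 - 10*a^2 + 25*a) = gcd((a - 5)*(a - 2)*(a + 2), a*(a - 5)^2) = a - 5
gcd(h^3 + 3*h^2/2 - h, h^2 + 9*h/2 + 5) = h + 2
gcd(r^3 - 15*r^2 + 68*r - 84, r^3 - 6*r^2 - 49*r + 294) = r^2 - 13*r + 42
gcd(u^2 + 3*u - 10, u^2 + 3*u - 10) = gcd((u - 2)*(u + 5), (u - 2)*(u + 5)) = u^2 + 3*u - 10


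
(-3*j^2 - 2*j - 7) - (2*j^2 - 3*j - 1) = -5*j^2 + j - 6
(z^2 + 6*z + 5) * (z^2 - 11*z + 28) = z^4 - 5*z^3 - 33*z^2 + 113*z + 140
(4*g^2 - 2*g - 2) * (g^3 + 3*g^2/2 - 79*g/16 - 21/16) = 4*g^5 + 4*g^4 - 99*g^3/4 + 13*g^2/8 + 25*g/2 + 21/8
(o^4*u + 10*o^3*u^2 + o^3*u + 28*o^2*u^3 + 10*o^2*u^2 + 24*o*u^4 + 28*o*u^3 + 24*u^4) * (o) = o^5*u + 10*o^4*u^2 + o^4*u + 28*o^3*u^3 + 10*o^3*u^2 + 24*o^2*u^4 + 28*o^2*u^3 + 24*o*u^4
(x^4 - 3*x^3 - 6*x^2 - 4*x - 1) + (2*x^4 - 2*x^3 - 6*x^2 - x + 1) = 3*x^4 - 5*x^3 - 12*x^2 - 5*x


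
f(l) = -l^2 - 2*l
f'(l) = -2*l - 2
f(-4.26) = -9.63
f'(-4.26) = 6.52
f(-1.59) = 0.65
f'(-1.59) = 1.18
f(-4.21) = -9.30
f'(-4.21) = 6.42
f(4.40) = -28.16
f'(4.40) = -10.80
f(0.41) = -0.99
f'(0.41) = -2.82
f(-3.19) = -3.80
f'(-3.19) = 4.38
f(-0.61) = 0.85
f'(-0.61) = -0.78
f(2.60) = -11.96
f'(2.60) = -7.20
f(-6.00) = -24.00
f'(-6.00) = 10.00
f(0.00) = 0.00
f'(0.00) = -2.00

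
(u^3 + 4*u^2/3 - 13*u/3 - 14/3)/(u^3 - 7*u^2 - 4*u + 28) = (3*u^2 + 10*u + 7)/(3*(u^2 - 5*u - 14))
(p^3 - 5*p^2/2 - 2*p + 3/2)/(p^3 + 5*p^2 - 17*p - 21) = (p - 1/2)/(p + 7)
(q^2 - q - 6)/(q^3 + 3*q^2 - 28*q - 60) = (q - 3)/(q^2 + q - 30)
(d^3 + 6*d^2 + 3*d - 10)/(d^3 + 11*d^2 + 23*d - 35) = (d + 2)/(d + 7)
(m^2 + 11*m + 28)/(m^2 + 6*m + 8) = (m + 7)/(m + 2)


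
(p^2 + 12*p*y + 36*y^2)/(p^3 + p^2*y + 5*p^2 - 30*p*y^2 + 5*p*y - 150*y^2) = (-p - 6*y)/(-p^2 + 5*p*y - 5*p + 25*y)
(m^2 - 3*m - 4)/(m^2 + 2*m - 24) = (m + 1)/(m + 6)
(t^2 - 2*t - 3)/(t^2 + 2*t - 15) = (t + 1)/(t + 5)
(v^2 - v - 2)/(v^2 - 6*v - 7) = (v - 2)/(v - 7)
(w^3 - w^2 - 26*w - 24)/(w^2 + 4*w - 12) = (w^3 - w^2 - 26*w - 24)/(w^2 + 4*w - 12)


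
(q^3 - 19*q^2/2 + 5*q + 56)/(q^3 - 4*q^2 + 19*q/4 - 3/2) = 2*(2*q^3 - 19*q^2 + 10*q + 112)/(4*q^3 - 16*q^2 + 19*q - 6)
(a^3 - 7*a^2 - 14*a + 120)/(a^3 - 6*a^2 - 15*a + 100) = (a - 6)/(a - 5)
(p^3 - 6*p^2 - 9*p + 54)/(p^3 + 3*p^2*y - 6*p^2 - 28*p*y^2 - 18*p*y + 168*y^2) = (9 - p^2)/(-p^2 - 3*p*y + 28*y^2)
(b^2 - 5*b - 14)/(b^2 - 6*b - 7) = (b + 2)/(b + 1)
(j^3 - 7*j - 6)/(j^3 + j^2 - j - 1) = (j^2 - j - 6)/(j^2 - 1)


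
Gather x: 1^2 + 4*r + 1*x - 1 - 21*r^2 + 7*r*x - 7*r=-21*r^2 - 3*r + x*(7*r + 1)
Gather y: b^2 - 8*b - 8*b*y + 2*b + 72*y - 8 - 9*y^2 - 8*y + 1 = b^2 - 6*b - 9*y^2 + y*(64 - 8*b) - 7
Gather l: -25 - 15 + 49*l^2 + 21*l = 49*l^2 + 21*l - 40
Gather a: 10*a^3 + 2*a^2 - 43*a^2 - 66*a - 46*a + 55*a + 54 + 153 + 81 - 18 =10*a^3 - 41*a^2 - 57*a + 270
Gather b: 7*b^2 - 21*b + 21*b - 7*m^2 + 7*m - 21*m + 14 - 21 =7*b^2 - 7*m^2 - 14*m - 7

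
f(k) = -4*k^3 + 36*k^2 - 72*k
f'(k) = -12*k^2 + 72*k - 72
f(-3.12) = 696.56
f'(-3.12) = -413.45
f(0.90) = -38.56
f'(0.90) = -16.92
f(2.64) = -12.77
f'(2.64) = 34.44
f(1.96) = -32.94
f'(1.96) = 23.02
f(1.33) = -41.49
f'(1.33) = 2.53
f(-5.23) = 1933.49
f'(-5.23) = -776.79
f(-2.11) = 349.77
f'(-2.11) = -277.35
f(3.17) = 6.10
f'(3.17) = 35.65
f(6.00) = 0.00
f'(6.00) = -72.00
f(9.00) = -648.00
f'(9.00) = -396.00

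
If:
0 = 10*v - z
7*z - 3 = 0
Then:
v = 3/70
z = 3/7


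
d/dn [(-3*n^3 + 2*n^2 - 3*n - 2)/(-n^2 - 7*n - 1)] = (3*n^4 + 42*n^3 - 8*n^2 - 8*n - 11)/(n^4 + 14*n^3 + 51*n^2 + 14*n + 1)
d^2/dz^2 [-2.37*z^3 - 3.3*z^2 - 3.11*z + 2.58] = -14.22*z - 6.6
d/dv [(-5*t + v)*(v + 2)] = -5*t + 2*v + 2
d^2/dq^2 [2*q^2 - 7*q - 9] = 4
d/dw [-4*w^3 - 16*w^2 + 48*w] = -12*w^2 - 32*w + 48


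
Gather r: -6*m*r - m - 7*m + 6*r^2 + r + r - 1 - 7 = -8*m + 6*r^2 + r*(2 - 6*m) - 8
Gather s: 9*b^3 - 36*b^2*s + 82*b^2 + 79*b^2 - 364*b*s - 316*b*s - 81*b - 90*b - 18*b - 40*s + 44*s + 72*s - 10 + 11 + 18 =9*b^3 + 161*b^2 - 189*b + s*(-36*b^2 - 680*b + 76) + 19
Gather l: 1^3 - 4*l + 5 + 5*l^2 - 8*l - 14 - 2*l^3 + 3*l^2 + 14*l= -2*l^3 + 8*l^2 + 2*l - 8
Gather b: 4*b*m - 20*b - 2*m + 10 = b*(4*m - 20) - 2*m + 10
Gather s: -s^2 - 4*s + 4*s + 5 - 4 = 1 - s^2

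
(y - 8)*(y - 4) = y^2 - 12*y + 32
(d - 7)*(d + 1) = d^2 - 6*d - 7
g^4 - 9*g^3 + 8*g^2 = g^2*(g - 8)*(g - 1)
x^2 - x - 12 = (x - 4)*(x + 3)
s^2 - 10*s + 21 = (s - 7)*(s - 3)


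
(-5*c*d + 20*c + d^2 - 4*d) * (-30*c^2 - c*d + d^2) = 150*c^3*d - 600*c^3 - 25*c^2*d^2 + 100*c^2*d - 6*c*d^3 + 24*c*d^2 + d^4 - 4*d^3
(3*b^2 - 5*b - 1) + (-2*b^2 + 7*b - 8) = b^2 + 2*b - 9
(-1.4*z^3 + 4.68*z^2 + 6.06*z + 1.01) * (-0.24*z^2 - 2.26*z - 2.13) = 0.336*z^5 + 2.0408*z^4 - 9.0492*z^3 - 23.9064*z^2 - 15.1904*z - 2.1513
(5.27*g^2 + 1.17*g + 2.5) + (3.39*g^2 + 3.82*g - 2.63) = 8.66*g^2 + 4.99*g - 0.13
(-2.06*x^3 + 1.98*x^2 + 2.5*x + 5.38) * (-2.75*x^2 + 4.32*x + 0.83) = 5.665*x^5 - 14.3442*x^4 - 0.0311999999999983*x^3 - 2.3516*x^2 + 25.3166*x + 4.4654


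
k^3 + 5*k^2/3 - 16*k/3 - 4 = (k - 2)*(k + 2/3)*(k + 3)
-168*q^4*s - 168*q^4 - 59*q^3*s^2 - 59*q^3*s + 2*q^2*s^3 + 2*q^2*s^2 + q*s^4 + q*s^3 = (-8*q + s)*(3*q + s)*(7*q + s)*(q*s + q)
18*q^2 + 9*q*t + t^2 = (3*q + t)*(6*q + t)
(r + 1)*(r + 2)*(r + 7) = r^3 + 10*r^2 + 23*r + 14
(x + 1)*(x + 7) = x^2 + 8*x + 7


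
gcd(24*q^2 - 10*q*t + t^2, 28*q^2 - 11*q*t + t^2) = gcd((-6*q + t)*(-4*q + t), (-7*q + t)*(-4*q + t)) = 4*q - t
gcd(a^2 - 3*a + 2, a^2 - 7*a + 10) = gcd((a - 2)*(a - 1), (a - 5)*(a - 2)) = a - 2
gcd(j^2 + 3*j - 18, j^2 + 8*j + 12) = j + 6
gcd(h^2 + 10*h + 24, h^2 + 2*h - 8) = h + 4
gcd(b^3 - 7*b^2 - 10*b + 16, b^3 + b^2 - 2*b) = b^2 + b - 2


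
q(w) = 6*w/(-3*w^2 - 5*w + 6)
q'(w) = 6*w*(6*w + 5)/(-3*w^2 - 5*w + 6)^2 + 6/(-3*w^2 - 5*w + 6)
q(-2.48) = 290.62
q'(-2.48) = 55964.36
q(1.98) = -0.76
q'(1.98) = 0.43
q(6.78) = -0.25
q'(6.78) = 0.03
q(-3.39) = 1.76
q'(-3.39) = 1.83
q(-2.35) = -11.92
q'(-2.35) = 96.84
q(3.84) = -0.40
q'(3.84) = 0.09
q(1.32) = -1.36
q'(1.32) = 1.98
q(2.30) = -0.65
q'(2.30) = 0.29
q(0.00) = 0.00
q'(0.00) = 1.00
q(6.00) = -0.27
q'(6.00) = 0.04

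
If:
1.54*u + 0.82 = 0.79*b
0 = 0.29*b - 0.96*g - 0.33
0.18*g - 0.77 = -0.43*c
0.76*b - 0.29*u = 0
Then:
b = -0.25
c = 1.97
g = -0.42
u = -0.66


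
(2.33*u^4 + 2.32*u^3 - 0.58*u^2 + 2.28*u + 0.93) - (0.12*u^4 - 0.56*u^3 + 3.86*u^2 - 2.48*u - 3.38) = 2.21*u^4 + 2.88*u^3 - 4.44*u^2 + 4.76*u + 4.31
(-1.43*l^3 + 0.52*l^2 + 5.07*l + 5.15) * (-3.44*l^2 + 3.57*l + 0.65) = 4.9192*l^5 - 6.8939*l^4 - 16.5139*l^3 + 0.721900000000002*l^2 + 21.681*l + 3.3475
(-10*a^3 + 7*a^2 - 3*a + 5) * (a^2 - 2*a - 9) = -10*a^5 + 27*a^4 + 73*a^3 - 52*a^2 + 17*a - 45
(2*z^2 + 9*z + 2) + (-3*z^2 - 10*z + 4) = -z^2 - z + 6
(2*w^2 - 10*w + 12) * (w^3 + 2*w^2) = 2*w^5 - 6*w^4 - 8*w^3 + 24*w^2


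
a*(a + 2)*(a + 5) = a^3 + 7*a^2 + 10*a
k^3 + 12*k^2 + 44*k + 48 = (k + 2)*(k + 4)*(k + 6)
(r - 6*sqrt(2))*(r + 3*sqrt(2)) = r^2 - 3*sqrt(2)*r - 36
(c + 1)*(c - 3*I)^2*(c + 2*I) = c^4 + c^3 - 4*I*c^3 + 3*c^2 - 4*I*c^2 + 3*c - 18*I*c - 18*I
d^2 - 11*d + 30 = (d - 6)*(d - 5)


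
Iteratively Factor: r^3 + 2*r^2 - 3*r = (r - 1)*(r^2 + 3*r) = r*(r - 1)*(r + 3)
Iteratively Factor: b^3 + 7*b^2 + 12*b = (b)*(b^2 + 7*b + 12) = b*(b + 4)*(b + 3)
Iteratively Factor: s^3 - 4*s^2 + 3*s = (s - 1)*(s^2 - 3*s) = (s - 3)*(s - 1)*(s)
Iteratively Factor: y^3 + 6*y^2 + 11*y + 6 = (y + 1)*(y^2 + 5*y + 6) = (y + 1)*(y + 3)*(y + 2)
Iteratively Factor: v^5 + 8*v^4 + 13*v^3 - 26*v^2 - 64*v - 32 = (v + 4)*(v^4 + 4*v^3 - 3*v^2 - 14*v - 8) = (v + 1)*(v + 4)*(v^3 + 3*v^2 - 6*v - 8) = (v + 1)*(v + 4)^2*(v^2 - v - 2) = (v + 1)^2*(v + 4)^2*(v - 2)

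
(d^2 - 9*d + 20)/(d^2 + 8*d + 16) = (d^2 - 9*d + 20)/(d^2 + 8*d + 16)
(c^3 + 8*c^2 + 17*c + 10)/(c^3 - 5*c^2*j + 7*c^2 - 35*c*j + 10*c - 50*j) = (c + 1)/(c - 5*j)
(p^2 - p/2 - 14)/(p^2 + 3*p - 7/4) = 2*(p - 4)/(2*p - 1)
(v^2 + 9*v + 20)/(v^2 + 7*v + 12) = (v + 5)/(v + 3)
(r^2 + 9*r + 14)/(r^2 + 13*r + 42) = (r + 2)/(r + 6)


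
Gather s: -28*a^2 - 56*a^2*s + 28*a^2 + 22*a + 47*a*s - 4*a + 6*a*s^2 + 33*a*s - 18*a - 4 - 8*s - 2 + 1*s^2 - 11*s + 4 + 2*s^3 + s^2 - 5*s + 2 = 2*s^3 + s^2*(6*a + 2) + s*(-56*a^2 + 80*a - 24)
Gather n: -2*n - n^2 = -n^2 - 2*n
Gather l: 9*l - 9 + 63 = 9*l + 54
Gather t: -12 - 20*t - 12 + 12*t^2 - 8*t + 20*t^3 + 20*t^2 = 20*t^3 + 32*t^2 - 28*t - 24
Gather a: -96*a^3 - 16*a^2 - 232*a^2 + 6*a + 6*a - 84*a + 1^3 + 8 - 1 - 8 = -96*a^3 - 248*a^2 - 72*a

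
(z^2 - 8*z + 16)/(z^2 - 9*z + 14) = (z^2 - 8*z + 16)/(z^2 - 9*z + 14)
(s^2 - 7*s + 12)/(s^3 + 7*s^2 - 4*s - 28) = (s^2 - 7*s + 12)/(s^3 + 7*s^2 - 4*s - 28)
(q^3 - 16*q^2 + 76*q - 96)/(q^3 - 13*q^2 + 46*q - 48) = (q - 6)/(q - 3)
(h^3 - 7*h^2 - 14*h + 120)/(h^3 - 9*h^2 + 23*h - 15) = (h^2 - 2*h - 24)/(h^2 - 4*h + 3)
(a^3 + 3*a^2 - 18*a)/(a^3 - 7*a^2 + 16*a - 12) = a*(a + 6)/(a^2 - 4*a + 4)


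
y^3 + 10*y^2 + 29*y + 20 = (y + 1)*(y + 4)*(y + 5)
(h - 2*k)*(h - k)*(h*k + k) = h^3*k - 3*h^2*k^2 + h^2*k + 2*h*k^3 - 3*h*k^2 + 2*k^3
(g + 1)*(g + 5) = g^2 + 6*g + 5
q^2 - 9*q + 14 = (q - 7)*(q - 2)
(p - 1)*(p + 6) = p^2 + 5*p - 6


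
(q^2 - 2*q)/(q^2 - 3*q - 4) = q*(2 - q)/(-q^2 + 3*q + 4)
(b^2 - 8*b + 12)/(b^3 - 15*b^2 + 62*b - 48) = (b - 2)/(b^2 - 9*b + 8)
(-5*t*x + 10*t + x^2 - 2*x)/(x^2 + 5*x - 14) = (-5*t + x)/(x + 7)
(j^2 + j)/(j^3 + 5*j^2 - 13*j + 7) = j*(j + 1)/(j^3 + 5*j^2 - 13*j + 7)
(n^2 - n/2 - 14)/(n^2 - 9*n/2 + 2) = (2*n + 7)/(2*n - 1)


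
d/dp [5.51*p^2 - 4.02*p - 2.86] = 11.02*p - 4.02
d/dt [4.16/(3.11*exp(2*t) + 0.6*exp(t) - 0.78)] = (-25.8752*exp(t) - 2.496)*exp(t)/(3.11*exp(2*t) + 0.6*exp(t) - 0.78)^2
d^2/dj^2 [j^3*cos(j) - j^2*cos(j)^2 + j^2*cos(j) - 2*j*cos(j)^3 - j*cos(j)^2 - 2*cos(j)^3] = -j^3*cos(j) - 6*j^2*sin(j) - j^2*cos(j) + 2*j^2*cos(2*j) - 4*j*sin(j) + 4*j*sin(2*j) + 15*j*cos(j)/2 + 2*j*cos(2*j) + 9*j*cos(3*j)/2 + 3*sin(j) + 2*sin(2*j) + 3*sin(3*j) + 7*cos(j)/2 - cos(2*j) + 9*cos(3*j)/2 - 1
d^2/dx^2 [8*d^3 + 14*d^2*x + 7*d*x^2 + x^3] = 14*d + 6*x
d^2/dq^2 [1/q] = 2/q^3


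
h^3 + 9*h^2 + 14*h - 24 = (h - 1)*(h + 4)*(h + 6)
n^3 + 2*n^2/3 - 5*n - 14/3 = (n - 7/3)*(n + 1)*(n + 2)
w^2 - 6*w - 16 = (w - 8)*(w + 2)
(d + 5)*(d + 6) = d^2 + 11*d + 30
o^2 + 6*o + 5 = (o + 1)*(o + 5)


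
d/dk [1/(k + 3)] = -1/(k + 3)^2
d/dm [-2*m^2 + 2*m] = 2 - 4*m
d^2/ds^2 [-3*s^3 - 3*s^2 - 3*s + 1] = -18*s - 6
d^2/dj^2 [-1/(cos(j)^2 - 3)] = 2*(2*sin(j)^4 - 7*sin(j)^2 + 2)/(cos(j)^2 - 3)^3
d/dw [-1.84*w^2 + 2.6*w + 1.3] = 2.6 - 3.68*w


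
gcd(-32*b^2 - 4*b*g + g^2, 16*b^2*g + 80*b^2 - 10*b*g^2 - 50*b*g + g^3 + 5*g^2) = 8*b - g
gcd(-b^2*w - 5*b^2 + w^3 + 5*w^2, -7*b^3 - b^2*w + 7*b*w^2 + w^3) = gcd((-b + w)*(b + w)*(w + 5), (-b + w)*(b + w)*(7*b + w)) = -b^2 + w^2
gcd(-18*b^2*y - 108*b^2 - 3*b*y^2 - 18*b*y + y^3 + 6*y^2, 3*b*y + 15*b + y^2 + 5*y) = 3*b + y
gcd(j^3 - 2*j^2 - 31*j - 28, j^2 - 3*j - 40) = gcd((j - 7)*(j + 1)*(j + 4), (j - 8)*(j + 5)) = 1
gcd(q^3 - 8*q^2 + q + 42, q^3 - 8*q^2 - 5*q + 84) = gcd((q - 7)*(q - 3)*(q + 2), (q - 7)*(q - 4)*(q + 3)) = q - 7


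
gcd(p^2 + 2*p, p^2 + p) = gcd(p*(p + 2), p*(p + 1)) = p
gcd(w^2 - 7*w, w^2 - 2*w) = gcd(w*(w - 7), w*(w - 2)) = w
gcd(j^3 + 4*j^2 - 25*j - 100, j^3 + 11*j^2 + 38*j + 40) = j^2 + 9*j + 20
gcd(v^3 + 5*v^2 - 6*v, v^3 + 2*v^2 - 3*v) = v^2 - v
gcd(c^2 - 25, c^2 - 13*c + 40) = c - 5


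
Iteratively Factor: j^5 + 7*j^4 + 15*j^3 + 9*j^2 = (j + 3)*(j^4 + 4*j^3 + 3*j^2) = (j + 1)*(j + 3)*(j^3 + 3*j^2) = j*(j + 1)*(j + 3)*(j^2 + 3*j) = j^2*(j + 1)*(j + 3)*(j + 3)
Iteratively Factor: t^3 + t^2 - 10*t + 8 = (t + 4)*(t^2 - 3*t + 2) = (t - 2)*(t + 4)*(t - 1)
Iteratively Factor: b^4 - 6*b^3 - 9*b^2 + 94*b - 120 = (b - 3)*(b^3 - 3*b^2 - 18*b + 40) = (b - 3)*(b - 2)*(b^2 - b - 20) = (b - 3)*(b - 2)*(b + 4)*(b - 5)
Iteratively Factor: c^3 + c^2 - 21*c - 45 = (c + 3)*(c^2 - 2*c - 15) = (c + 3)^2*(c - 5)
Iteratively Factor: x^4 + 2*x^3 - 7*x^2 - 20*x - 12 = (x + 2)*(x^3 - 7*x - 6) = (x - 3)*(x + 2)*(x^2 + 3*x + 2) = (x - 3)*(x + 1)*(x + 2)*(x + 2)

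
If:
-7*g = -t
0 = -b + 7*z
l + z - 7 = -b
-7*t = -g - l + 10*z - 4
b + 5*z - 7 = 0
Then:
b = 49/12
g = 1/96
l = 7/3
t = 7/96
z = 7/12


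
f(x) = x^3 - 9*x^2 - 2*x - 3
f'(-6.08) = 218.34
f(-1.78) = -33.60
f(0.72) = -8.73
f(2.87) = -59.23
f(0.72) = -8.73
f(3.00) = -63.00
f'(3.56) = -28.06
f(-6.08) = -548.29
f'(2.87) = -28.95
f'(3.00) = -29.00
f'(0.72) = -13.40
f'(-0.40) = 5.68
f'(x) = 3*x^2 - 18*x - 2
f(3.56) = -79.06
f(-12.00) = -3003.00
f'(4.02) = -25.88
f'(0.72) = -13.40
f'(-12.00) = 646.00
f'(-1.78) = 39.55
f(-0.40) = -3.70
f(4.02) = -91.52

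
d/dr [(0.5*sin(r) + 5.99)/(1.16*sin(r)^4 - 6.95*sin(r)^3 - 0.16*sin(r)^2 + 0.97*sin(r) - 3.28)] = (-1.74*sin(r)^4 - 20.8436*sin(r)^3 + 124.9715*sin(r)^2 + 1.9168*sin(r) - 7.4503)*cos(r)/(1.3456*sin(r)^8 - 16.124*sin(r)^7 + 47.9313*sin(r)^6 + 4.4744*sin(r)^5 - 21.067*sin(r)^4 + 45.2816*sin(r)^3 + 1.9905*sin(r)^2 - 6.3632*sin(r) + 10.7584)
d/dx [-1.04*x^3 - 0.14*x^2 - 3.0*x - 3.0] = -3.12*x^2 - 0.28*x - 3.0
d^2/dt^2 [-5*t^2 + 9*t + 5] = -10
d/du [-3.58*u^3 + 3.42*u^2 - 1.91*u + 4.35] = -10.74*u^2 + 6.84*u - 1.91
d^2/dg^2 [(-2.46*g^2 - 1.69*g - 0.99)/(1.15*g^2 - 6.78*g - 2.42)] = (3.5527136788005e-15*g^4 - 42.83129*g^3 - 48.93273*g^2 + 18.09456*g - 69.883572)/(1.520875*g^6 - 26.89965*g^5 + 148.98963*g^4 - 198.453312*g^3 - 313.526004*g^2 - 119.119176*g - 14.172488)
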